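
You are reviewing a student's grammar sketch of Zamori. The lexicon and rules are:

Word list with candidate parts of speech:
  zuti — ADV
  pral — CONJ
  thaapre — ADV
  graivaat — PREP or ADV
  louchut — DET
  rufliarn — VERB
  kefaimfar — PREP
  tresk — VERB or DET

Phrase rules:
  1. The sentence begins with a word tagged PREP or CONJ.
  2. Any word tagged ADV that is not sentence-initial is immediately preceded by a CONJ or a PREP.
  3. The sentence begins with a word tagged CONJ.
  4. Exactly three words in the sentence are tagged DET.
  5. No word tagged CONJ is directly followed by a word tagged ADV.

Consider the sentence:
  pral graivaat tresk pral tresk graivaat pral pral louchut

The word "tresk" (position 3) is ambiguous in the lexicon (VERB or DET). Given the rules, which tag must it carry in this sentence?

DET

Candidates per position — 1:pral {CONJ}; 2:graivaat {PREP,ADV}; 3:tresk {VERB,DET}; 4:pral {CONJ}; 5:tresk {VERB,DET}; 6:graivaat {PREP,ADV}; 7:pral {CONJ}; 8:pral {CONJ}; 9:louchut {DET}.
Position 2: tagging it ADV would leave rule 5 unsatisfiable, so it must be PREP.
Position 3: tagging it VERB would leave rule 4 unsatisfiable, so it must be DET.
Position 5: tagging it VERB would leave rule 4 unsatisfiable, so it must be DET.
Position 6: tagging it ADV would leave rule 2 unsatisfiable, so it must be PREP.
So the tagging must be: CONJ PREP DET CONJ DET PREP CONJ CONJ DET.
Check: rule 1 ✓; rule 2 ✓; rule 3 ✓; rule 4 ✓; rule 5 ✓.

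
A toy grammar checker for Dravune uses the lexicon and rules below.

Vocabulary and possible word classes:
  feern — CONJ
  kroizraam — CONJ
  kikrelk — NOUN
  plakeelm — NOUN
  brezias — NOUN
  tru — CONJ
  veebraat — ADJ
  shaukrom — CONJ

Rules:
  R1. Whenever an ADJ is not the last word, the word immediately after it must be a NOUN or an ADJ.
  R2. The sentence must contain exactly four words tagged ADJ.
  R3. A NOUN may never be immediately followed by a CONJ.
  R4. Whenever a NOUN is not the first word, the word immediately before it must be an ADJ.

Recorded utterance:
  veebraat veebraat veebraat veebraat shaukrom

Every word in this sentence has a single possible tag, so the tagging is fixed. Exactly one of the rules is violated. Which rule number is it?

1

Fixed tagging: ADJ ADJ ADJ ADJ CONJ.
Checking each rule: R1 ✗, R2 ✓, R3 ✓, R4 ✓.
Only rule 1 fails.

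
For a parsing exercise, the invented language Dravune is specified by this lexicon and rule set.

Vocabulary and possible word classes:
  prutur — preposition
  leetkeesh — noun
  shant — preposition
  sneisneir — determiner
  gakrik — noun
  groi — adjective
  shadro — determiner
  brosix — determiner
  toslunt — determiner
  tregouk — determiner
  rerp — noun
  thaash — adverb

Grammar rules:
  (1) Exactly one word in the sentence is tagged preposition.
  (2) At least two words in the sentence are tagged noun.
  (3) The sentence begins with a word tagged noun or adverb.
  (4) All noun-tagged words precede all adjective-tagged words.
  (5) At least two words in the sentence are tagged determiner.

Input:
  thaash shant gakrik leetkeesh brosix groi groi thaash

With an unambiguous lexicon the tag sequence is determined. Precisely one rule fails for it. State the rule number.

Fixed tagging: adverb preposition noun noun determiner adjective adjective adverb.
Checking each rule: R1 pass, R2 pass, R3 pass, R4 pass, R5 fail.
Only rule 5 fails.

5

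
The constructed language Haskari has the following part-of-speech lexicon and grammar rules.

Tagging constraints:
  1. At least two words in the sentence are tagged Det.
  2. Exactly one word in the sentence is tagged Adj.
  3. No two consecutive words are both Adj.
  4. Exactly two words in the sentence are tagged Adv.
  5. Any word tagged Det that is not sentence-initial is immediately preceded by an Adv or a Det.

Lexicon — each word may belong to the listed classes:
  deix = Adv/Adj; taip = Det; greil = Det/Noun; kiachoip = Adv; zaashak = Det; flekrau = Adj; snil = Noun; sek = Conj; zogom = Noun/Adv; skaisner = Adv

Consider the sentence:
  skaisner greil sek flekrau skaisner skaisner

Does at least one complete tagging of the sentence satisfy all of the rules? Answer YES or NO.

Candidates per position — 1:skaisner {Adv}; 2:greil {Det,Noun}; 3:sek {Conj}; 4:flekrau {Adj}; 5:skaisner {Adv}; 6:skaisner {Adv}.
Rule 1 cannot be satisfied by any choice of tags from the lexicon.
So there is no consistent tagging.

NO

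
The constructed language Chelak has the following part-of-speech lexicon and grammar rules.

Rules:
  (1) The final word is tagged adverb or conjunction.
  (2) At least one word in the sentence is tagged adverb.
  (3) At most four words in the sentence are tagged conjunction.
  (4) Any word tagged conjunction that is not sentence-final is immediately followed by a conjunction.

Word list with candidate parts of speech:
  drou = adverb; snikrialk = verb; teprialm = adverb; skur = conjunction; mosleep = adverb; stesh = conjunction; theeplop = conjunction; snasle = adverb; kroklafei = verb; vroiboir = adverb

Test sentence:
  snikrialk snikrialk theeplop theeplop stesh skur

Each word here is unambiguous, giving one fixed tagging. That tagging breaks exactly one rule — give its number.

2

Fixed tagging: verb verb conjunction conjunction conjunction conjunction.
Rule check: R1 ✓, R2 ✗, R3 ✓, R4 ✓.
Only rule 2 fails.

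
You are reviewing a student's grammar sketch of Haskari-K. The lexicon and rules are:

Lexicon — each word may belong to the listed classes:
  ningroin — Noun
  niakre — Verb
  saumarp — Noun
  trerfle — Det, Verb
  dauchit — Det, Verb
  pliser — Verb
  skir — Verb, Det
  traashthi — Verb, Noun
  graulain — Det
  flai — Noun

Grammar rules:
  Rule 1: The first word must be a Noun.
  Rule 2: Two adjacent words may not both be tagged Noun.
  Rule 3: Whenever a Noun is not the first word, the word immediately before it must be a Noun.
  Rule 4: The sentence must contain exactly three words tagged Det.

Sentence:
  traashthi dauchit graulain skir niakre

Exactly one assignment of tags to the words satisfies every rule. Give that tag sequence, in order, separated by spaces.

Noun Det Det Det Verb

Candidates per position — 1:traashthi {Verb,Noun}; 2:dauchit {Det,Verb}; 3:graulain {Det}; 4:skir {Verb,Det}; 5:niakre {Verb}.
Position 1: Verb is ruled out by rule 1; that leaves Noun.
Position 2: Verb is ruled out by rule 4; that leaves Det.
Position 4: Verb is ruled out by rule 4; that leaves Det.
That leaves exactly one tagging: Noun Det Det Det Verb.
Rule-by-rule: rule 1 satisfied; rule 2 satisfied; rule 3 satisfied; rule 4 satisfied.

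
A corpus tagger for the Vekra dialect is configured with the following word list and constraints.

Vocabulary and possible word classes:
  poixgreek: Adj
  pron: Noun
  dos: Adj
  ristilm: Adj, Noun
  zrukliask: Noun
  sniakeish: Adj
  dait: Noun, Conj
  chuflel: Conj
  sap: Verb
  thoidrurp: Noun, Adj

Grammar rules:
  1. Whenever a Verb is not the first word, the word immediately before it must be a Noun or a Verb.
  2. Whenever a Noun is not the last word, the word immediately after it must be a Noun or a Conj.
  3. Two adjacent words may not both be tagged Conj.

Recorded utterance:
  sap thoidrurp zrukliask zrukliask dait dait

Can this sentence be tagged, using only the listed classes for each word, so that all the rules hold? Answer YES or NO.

YES

Candidates per position — 1:sap {Verb}; 2:thoidrurp {Noun,Adj}; 3:zrukliask {Noun}; 4:zrukliask {Noun}; 5:dait {Noun,Conj}; 6:dait {Noun,Conj}.
One satisfying assignment: Verb Adj Noun Noun Conj Noun.
Checking: rule 1 ✓; rule 2 ✓; rule 3 ✓.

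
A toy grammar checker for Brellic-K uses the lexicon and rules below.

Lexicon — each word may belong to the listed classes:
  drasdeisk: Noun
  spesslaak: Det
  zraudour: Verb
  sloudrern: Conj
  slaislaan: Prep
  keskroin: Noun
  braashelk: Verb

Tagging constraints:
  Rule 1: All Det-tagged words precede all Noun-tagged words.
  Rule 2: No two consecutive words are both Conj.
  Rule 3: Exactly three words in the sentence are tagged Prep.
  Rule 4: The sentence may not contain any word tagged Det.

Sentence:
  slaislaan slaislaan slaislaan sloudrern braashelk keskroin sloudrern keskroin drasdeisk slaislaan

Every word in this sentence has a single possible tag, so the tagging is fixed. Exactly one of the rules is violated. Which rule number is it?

Fixed tagging: Prep Prep Prep Conj Verb Noun Conj Noun Noun Prep.
Checking each rule: R1 ok, R2 ok, R3 fails, R4 ok.
Only rule 3 fails.

3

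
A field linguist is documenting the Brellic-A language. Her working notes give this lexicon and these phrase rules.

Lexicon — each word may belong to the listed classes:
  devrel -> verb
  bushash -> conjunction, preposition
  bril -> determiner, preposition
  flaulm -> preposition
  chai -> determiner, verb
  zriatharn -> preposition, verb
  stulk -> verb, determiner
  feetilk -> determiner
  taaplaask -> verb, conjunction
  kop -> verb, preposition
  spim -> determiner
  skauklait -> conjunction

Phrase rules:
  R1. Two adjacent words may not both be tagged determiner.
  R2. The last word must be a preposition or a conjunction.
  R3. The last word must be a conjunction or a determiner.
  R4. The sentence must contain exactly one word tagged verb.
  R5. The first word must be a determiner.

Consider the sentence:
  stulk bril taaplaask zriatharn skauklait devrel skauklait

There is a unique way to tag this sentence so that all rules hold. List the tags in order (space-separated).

determiner preposition conjunction preposition conjunction verb conjunction

Candidates per position — 1:stulk {verb,determiner}; 2:bril {determiner,preposition}; 3:taaplaask {verb,conjunction}; 4:zriatharn {preposition,verb}; 5:skauklait {conjunction}; 6:devrel {verb}; 7:skauklait {conjunction}.
At position 1, choosing verb makes rule 4 impossible to satisfy; hence determiner.
At position 2, choosing determiner makes rule 1 impossible to satisfy; hence preposition.
At position 3, choosing verb makes rule 4 impossible to satisfy; hence conjunction.
At position 4, choosing verb makes rule 4 impossible to satisfy; hence preposition.
So the tagging must be: determiner preposition conjunction preposition conjunction verb conjunction.
Check: rule 1 holds; rule 2 holds; rule 3 holds; rule 4 holds; rule 5 holds.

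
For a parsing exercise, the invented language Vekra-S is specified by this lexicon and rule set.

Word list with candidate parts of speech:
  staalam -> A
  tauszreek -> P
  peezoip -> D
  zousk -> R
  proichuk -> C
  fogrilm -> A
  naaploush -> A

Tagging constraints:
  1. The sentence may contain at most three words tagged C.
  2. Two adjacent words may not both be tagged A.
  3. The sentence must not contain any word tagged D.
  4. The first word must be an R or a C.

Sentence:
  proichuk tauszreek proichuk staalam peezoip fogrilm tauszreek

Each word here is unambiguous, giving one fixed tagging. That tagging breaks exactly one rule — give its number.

3

Fixed tagging: C P C A D A P.
Applying the rules: R1 ok, R2 ok, R3 fails, R4 ok.
Only rule 3 fails.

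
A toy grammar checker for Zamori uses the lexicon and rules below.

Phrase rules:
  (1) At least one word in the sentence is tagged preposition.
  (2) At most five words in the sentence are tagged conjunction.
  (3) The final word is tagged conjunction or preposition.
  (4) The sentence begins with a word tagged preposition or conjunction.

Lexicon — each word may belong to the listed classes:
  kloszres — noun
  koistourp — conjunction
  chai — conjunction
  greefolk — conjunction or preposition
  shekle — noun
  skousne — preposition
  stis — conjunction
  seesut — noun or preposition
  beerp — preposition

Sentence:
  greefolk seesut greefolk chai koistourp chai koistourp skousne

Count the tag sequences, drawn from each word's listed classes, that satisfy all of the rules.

Candidates per position — 1:greefolk {conjunction,preposition}; 2:seesut {noun,preposition}; 3:greefolk {conjunction,preposition}; 4:chai {conjunction}; 5:koistourp {conjunction}; 6:chai {conjunction}; 7:koistourp {conjunction}; 8:skousne {preposition}.
There are 8 candidate sequences in total.
Checking each against the rules leaves 6 sequences.
Count = 6.

6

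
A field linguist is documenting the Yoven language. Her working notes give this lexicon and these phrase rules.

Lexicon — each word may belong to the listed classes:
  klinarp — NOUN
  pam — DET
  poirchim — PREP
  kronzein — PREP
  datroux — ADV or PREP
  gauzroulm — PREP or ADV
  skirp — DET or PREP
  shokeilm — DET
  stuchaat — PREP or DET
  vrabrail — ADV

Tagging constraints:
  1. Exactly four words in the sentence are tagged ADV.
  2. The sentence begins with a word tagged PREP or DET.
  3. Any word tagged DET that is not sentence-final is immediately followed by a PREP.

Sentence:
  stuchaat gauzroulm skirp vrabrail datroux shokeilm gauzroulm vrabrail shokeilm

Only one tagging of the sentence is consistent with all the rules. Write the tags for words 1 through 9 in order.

Candidates per position — 1:stuchaat {PREP,DET}; 2:gauzroulm {PREP,ADV}; 3:skirp {DET,PREP}; 4:vrabrail {ADV}; 5:datroux {ADV,PREP}; 6:shokeilm {DET}; 7:gauzroulm {PREP,ADV}; 8:vrabrail {ADV}; 9:shokeilm {DET}.
Position 3: DET is ruled out by rule 3; that leaves PREP.
Position 7: ADV is ruled out by rule 3; that leaves PREP.
Position 2: PREP is ruled out by rule 1; that leaves ADV.
Position 5: PREP is ruled out by rule 1; that leaves ADV.
Position 1: DET is ruled out by rule 3; that leaves PREP.
That leaves exactly one tagging: PREP ADV PREP ADV ADV DET PREP ADV DET.
Verifying each rule — rule 1 ok; rule 2 ok; rule 3 ok.

PREP ADV PREP ADV ADV DET PREP ADV DET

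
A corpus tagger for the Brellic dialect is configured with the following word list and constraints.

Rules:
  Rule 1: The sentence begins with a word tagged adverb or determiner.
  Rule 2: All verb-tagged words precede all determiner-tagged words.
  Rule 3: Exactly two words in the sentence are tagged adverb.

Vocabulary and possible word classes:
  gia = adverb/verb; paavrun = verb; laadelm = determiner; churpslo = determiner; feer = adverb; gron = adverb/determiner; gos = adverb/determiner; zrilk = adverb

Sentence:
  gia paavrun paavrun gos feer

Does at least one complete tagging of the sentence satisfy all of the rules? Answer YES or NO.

YES

Candidates per position — 1:gia {adverb,verb}; 2:paavrun {verb}; 3:paavrun {verb}; 4:gos {adverb,determiner}; 5:feer {adverb}.
One satisfying assignment: adverb verb verb determiner adverb.
Rule-by-rule: rule 1 satisfied; rule 2 satisfied; rule 3 satisfied.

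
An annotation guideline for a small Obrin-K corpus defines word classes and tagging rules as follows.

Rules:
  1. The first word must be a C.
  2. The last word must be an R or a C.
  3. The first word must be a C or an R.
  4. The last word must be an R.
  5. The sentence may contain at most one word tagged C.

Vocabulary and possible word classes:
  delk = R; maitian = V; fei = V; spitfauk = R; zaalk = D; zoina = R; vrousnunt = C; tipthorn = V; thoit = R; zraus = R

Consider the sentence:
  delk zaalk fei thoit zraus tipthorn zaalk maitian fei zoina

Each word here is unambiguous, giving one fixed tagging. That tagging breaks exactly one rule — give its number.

Fixed tagging: R D V R R V D V V R.
Rule check: R1 fail, R2 pass, R3 pass, R4 pass, R5 pass.
Only rule 1 fails.

1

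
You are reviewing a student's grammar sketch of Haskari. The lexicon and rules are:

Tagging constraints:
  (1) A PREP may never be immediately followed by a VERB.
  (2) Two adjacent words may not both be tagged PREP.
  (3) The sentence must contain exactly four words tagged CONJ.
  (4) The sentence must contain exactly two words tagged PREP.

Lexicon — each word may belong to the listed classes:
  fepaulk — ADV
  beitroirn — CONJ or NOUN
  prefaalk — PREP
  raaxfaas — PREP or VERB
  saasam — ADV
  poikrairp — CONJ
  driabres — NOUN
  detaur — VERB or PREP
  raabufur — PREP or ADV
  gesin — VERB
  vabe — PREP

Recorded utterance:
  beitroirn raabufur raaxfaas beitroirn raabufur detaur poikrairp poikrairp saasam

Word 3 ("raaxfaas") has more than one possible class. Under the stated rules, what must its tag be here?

PREP

Candidates per position — 1:beitroirn {CONJ,NOUN}; 2:raabufur {PREP,ADV}; 3:raaxfaas {PREP,VERB}; 4:beitroirn {CONJ,NOUN}; 5:raabufur {PREP,ADV}; 6:detaur {VERB,PREP}; 7:poikrairp {CONJ}; 8:poikrairp {CONJ}; 9:saasam {ADV}.
Word 1 cannot be NOUN — rule 3 would then fail for every completion. It is CONJ.
Word 4 cannot be NOUN — rule 3 would then fail for every completion. It is CONJ.
Position 3: the remaining choice is settled jointly with positions 2, 5, 6 — only PREP at position 3 is part of a tagging that satisfies every rule.
The only consistent sequence is: CONJ ADV PREP CONJ ADV PREP CONJ CONJ ADV.
Checking: rule 1 ok; rule 2 ok; rule 3 ok; rule 4 ok.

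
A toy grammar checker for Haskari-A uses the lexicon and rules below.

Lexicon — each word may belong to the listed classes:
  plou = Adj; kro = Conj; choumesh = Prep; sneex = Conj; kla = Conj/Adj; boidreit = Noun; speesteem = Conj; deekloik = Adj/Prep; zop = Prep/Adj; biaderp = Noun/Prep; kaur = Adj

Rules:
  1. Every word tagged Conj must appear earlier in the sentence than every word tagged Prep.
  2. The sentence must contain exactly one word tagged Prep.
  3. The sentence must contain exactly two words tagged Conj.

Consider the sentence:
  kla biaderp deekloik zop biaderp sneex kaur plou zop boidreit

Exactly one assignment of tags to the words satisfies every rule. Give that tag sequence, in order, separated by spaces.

Conj Noun Adj Adj Noun Conj Adj Adj Prep Noun

Candidates per position — 1:kla {Conj,Adj}; 2:biaderp {Noun,Prep}; 3:deekloik {Adj,Prep}; 4:zop {Prep,Adj}; 5:biaderp {Noun,Prep}; 6:sneex {Conj}; 7:kaur {Adj}; 8:plou {Adj}; 9:zop {Prep,Adj}; 10:boidreit {Noun}.
Position 1: tagging it Adj would leave rule 3 unsatisfiable, so it must be Conj.
Position 2: tagging it Prep would leave rule 1 unsatisfiable, so it must be Noun.
Position 3: tagging it Prep would leave rule 1 unsatisfiable, so it must be Adj.
Position 4: tagging it Prep would leave rule 1 unsatisfiable, so it must be Adj.
Position 5: tagging it Prep would leave rule 1 unsatisfiable, so it must be Noun.
Position 9: tagging it Adj would leave rule 2 unsatisfiable, so it must be Prep.
That leaves exactly one tagging: Conj Noun Adj Adj Noun Conj Adj Adj Prep Noun.
Checking: rule 1 satisfied; rule 2 satisfied; rule 3 satisfied.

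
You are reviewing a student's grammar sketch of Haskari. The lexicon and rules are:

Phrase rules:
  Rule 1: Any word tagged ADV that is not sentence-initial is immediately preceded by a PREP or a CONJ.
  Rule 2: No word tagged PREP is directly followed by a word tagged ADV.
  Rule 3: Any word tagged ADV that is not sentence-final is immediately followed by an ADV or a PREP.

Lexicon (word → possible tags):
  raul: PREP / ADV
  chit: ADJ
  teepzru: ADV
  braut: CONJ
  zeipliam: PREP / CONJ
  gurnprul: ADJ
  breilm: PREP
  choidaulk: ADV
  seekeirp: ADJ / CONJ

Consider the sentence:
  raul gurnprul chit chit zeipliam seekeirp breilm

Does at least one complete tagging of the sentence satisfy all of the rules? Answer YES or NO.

Candidates per position — 1:raul {PREP,ADV}; 2:gurnprul {ADJ}; 3:chit {ADJ}; 4:chit {ADJ}; 5:zeipliam {PREP,CONJ}; 6:seekeirp {ADJ,CONJ}; 7:breilm {PREP}.
One satisfying assignment: PREP ADJ ADJ ADJ CONJ CONJ PREP.
Verifying each rule — rule 1 ok; rule 2 ok; rule 3 ok.

YES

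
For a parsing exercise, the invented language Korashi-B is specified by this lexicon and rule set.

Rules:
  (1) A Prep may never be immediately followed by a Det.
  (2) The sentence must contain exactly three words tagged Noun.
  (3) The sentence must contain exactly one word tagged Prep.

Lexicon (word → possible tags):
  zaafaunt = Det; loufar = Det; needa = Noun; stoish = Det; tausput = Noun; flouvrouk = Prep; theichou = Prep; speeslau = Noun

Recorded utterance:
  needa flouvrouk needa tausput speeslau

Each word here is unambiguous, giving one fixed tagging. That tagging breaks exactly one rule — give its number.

Fixed tagging: Noun Prep Noun Noun Noun.
Applying the rules: R1 pass, R2 fail, R3 pass.
Only rule 2 fails.

2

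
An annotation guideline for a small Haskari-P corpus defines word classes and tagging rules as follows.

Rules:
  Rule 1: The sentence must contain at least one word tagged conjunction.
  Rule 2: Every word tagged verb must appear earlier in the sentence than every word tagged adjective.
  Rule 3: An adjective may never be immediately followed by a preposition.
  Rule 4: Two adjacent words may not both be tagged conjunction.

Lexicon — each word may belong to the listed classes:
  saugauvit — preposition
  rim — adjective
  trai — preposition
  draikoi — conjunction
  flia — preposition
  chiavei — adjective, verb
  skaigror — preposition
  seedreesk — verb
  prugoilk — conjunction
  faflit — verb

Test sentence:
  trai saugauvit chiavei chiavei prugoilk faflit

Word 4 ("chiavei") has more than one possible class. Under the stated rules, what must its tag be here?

verb

Candidates per position — 1:trai {preposition}; 2:saugauvit {preposition}; 3:chiavei {adjective,verb}; 4:chiavei {adjective,verb}; 5:prugoilk {conjunction}; 6:faflit {verb}.
Word 3 cannot be adjective — rule 2 would then fail for every completion. It is verb.
Word 4 cannot be adjective — rule 2 would then fail for every completion. It is verb.
That leaves exactly one tagging: preposition preposition verb verb conjunction verb.
Verifying each rule — rule 1 ✓; rule 2 ✓; rule 3 ✓; rule 4 ✓.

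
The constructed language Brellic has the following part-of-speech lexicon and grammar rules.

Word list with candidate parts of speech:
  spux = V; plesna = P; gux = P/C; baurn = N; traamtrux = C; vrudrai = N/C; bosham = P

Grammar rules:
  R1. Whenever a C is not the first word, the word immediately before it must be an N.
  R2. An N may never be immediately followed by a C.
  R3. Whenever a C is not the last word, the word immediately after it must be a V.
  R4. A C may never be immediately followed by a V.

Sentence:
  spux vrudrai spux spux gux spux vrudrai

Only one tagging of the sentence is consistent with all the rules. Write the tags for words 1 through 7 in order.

Candidates per position — 1:spux {V}; 2:vrudrai {N,C}; 3:spux {V}; 4:spux {V}; 5:gux {P,C}; 6:spux {V}; 7:vrudrai {N,C}.
Position 2: C is ruled out by rule 1; that leaves N.
Position 5: C is ruled out by rule 1; that leaves P.
Position 7: C is ruled out by rule 1; that leaves N.
The only consistent sequence is: V N V V P V N.
Checking: rule 1 satisfied; rule 2 satisfied; rule 3 satisfied; rule 4 satisfied.

V N V V P V N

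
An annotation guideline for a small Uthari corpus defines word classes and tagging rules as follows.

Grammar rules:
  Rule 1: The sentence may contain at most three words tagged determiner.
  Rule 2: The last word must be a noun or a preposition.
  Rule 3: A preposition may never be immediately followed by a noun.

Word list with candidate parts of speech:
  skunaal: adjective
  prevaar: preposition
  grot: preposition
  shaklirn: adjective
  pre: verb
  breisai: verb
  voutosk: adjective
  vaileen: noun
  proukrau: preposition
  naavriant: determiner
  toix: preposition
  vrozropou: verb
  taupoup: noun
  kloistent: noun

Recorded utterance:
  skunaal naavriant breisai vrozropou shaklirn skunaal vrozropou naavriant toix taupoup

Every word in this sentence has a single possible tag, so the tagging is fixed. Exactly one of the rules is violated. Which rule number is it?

3

Fixed tagging: adjective determiner verb verb adjective adjective verb determiner preposition noun.
Rule check: R1 ok, R2 ok, R3 fails.
Only rule 3 fails.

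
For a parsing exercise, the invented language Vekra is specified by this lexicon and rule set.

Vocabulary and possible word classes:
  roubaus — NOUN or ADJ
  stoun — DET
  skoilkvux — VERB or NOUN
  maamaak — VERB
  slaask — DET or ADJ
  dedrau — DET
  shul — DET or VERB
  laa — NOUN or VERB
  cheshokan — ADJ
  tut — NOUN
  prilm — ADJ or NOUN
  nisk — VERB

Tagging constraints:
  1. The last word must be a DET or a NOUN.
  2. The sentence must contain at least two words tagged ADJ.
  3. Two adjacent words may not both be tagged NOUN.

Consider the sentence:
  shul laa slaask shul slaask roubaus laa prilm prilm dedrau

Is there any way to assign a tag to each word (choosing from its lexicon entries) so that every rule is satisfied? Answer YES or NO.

YES

Candidates per position — 1:shul {DET,VERB}; 2:laa {NOUN,VERB}; 3:slaask {DET,ADJ}; 4:shul {DET,VERB}; 5:slaask {DET,ADJ}; 6:roubaus {NOUN,ADJ}; 7:laa {NOUN,VERB}; 8:prilm {ADJ,NOUN}; 9:prilm {ADJ,NOUN}; 10:dedrau {DET}.
One satisfying assignment: DET VERB ADJ VERB ADJ ADJ NOUN ADJ ADJ DET.
Verifying each rule — rule 1 satisfied; rule 2 satisfied; rule 3 satisfied.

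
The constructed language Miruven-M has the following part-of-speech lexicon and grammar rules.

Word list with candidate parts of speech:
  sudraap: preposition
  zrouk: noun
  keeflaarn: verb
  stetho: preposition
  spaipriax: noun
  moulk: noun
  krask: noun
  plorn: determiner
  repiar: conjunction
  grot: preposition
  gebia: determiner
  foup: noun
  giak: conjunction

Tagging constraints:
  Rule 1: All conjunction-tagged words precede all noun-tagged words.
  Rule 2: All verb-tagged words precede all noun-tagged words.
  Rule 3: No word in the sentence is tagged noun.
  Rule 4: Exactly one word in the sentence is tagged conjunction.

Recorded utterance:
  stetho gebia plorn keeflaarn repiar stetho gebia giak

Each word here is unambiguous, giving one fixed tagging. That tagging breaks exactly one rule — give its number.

Fixed tagging: preposition determiner determiner verb conjunction preposition determiner conjunction.
Checking each rule: R1 pass, R2 pass, R3 pass, R4 fail.
Only rule 4 fails.

4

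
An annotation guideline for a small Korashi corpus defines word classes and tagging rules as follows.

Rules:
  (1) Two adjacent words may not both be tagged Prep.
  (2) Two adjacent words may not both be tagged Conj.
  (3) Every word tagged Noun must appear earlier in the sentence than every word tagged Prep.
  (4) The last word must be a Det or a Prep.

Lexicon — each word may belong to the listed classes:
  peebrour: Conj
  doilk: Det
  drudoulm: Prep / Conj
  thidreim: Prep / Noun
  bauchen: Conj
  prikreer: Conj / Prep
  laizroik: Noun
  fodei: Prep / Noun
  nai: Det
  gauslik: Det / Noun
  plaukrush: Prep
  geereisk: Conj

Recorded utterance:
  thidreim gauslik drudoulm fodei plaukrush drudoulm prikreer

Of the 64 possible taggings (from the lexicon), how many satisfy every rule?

Candidates per position — 1:thidreim {Prep,Noun}; 2:gauslik {Det,Noun}; 3:drudoulm {Prep,Conj}; 4:fodei {Prep,Noun}; 5:plaukrush {Prep}; 6:drudoulm {Prep,Conj}; 7:prikreer {Conj,Prep}.
There are 64 candidate sequences in total.
The sequences that satisfy every rule: Noun Det Conj Noun Prep Conj Prep; Noun Noun Conj Noun Prep Conj Prep.
Count = 2.

2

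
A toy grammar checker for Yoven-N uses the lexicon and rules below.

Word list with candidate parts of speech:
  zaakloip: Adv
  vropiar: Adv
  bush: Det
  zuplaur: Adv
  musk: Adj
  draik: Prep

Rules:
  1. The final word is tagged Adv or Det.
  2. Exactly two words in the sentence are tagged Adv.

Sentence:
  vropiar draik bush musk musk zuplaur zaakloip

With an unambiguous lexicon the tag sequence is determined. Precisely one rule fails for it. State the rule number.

Fixed tagging: Adv Prep Det Adj Adj Adv Adv.
Rule check: R1 ok, R2 fails.
Only rule 2 fails.

2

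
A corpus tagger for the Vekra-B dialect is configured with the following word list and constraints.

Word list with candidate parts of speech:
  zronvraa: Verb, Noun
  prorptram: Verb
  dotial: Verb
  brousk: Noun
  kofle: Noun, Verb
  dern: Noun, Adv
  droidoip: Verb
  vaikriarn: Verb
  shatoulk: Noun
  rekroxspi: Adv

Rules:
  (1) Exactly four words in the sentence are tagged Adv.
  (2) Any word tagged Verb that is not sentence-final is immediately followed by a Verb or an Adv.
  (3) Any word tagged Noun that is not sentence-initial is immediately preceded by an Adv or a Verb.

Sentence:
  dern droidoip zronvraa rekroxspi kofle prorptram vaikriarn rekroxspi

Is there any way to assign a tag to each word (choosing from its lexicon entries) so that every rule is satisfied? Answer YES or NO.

Candidates per position — 1:dern {Noun,Adv}; 2:droidoip {Verb}; 3:zronvraa {Verb,Noun}; 4:rekroxspi {Adv}; 5:kofle {Noun,Verb}; 6:prorptram {Verb}; 7:vaikriarn {Verb}; 8:rekroxspi {Adv}.
Rule 1 cannot be satisfied by any choice of tags from the lexicon.
So there is no consistent tagging.

NO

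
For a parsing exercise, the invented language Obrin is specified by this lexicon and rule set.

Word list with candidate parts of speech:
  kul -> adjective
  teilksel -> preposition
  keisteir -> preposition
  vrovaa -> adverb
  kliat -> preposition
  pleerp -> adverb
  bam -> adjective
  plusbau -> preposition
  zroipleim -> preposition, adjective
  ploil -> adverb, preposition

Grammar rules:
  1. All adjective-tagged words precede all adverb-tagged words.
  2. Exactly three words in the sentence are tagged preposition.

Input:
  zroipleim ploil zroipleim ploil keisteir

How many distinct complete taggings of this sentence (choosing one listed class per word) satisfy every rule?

Candidates per position — 1:zroipleim {preposition,adjective}; 2:ploil {adverb,preposition}; 3:zroipleim {preposition,adjective}; 4:ploil {adverb,preposition}; 5:keisteir {preposition}.
There are 16 candidate sequences in total.
The sequences that satisfy every rule: preposition adverb preposition adverb preposition; preposition preposition adjective adverb preposition; adjective adverb preposition preposition preposition; adjective preposition preposition adverb preposition; adjective preposition adjective preposition preposition.
Count = 5.

5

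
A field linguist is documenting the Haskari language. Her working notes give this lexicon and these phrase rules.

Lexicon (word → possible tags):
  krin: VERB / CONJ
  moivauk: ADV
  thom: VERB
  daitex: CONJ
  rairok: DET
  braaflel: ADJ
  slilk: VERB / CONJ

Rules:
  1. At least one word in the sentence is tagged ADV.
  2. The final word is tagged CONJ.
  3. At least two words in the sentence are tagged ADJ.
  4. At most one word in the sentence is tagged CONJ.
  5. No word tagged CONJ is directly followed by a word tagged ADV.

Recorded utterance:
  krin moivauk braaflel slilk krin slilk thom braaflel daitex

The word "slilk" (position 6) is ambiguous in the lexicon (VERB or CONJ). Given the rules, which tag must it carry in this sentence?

Candidates per position — 1:krin {VERB,CONJ}; 2:moivauk {ADV}; 3:braaflel {ADJ}; 4:slilk {VERB,CONJ}; 5:krin {VERB,CONJ}; 6:slilk {VERB,CONJ}; 7:thom {VERB}; 8:braaflel {ADJ}; 9:daitex {CONJ}.
If word 1 were CONJ, no tagging could satisfy rule 4; so word 1 is VERB.
If word 4 were CONJ, no tagging could satisfy rule 4; so word 4 is VERB.
If word 5 were CONJ, no tagging could satisfy rule 4; so word 5 is VERB.
If word 6 were CONJ, no tagging could satisfy rule 4; so word 6 is VERB.
So the tagging must be: VERB ADV ADJ VERB VERB VERB VERB ADJ CONJ.
Verifying each rule — rule 1 ok; rule 2 ok; rule 3 ok; rule 4 ok; rule 5 ok.

VERB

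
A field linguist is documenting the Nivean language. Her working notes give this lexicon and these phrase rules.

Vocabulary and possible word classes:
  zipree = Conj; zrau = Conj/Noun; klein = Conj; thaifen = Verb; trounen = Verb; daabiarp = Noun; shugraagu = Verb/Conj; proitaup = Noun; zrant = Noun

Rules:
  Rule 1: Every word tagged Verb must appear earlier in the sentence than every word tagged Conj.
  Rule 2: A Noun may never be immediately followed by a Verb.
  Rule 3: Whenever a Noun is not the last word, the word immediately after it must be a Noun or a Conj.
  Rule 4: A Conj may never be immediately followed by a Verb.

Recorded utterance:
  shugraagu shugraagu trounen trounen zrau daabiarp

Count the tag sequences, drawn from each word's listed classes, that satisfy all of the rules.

2

Candidates per position — 1:shugraagu {Verb,Conj}; 2:shugraagu {Verb,Conj}; 3:trounen {Verb}; 4:trounen {Verb}; 5:zrau {Conj,Noun}; 6:daabiarp {Noun}.
There are 8 candidate sequences in total.
The sequences that satisfy every rule: Verb Verb Verb Verb Conj Noun; Verb Verb Verb Verb Noun Noun.
Count = 2.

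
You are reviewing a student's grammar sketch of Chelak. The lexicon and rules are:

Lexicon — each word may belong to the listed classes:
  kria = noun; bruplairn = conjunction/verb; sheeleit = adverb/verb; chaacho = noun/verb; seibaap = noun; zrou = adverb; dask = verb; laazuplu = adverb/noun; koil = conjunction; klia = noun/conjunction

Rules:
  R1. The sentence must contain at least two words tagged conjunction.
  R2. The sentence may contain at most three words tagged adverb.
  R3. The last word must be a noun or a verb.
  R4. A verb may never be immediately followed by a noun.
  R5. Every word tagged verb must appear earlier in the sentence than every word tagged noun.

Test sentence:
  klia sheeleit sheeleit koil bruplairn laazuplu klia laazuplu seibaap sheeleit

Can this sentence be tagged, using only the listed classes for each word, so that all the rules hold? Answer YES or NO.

Candidates per position — 1:klia {noun,conjunction}; 2:sheeleit {adverb,verb}; 3:sheeleit {adverb,verb}; 4:koil {conjunction}; 5:bruplairn {conjunction,verb}; 6:laazuplu {adverb,noun}; 7:klia {noun,conjunction}; 8:laazuplu {adverb,noun}; 9:seibaap {noun}; 10:sheeleit {adverb,verb}.
Every candidate sequence violates at least one rule; no consistent tagging exists.

NO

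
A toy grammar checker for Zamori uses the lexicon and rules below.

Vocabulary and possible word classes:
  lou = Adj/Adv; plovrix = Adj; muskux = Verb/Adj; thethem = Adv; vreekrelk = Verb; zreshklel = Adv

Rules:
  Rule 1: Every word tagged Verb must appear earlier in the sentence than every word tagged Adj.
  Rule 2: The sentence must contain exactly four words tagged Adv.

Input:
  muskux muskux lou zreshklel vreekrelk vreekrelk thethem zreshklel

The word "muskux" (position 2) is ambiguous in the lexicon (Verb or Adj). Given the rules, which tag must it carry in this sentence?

Verb

Candidates per position — 1:muskux {Verb,Adj}; 2:muskux {Verb,Adj}; 3:lou {Adj,Adv}; 4:zreshklel {Adv}; 5:vreekrelk {Verb}; 6:vreekrelk {Verb}; 7:thethem {Adv}; 8:zreshklel {Adv}.
Word 1 cannot be Adj — rule 1 would then fail for every completion. It is Verb.
Word 2 cannot be Adj — rule 1 would then fail for every completion. It is Verb.
Word 3 cannot be Adj — rule 1 would then fail for every completion. It is Adv.
The unique satisfying tagging is: Verb Verb Adv Adv Verb Verb Adv Adv.
Check: rule 1 ok; rule 2 ok.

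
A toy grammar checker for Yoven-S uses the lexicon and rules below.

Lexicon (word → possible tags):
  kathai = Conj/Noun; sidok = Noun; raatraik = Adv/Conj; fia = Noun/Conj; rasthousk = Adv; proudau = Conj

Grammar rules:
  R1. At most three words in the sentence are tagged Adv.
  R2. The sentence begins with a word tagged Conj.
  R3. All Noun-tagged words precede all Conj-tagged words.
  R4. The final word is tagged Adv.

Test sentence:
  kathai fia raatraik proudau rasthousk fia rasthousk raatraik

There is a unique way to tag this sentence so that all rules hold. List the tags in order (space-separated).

Candidates per position — 1:kathai {Conj,Noun}; 2:fia {Noun,Conj}; 3:raatraik {Adv,Conj}; 4:proudau {Conj}; 5:rasthousk {Adv}; 6:fia {Noun,Conj}; 7:rasthousk {Adv}; 8:raatraik {Adv,Conj}.
Position 1: tagging it Noun would leave rule 2 unsatisfiable, so it must be Conj.
Position 2: tagging it Noun would leave rule 3 unsatisfiable, so it must be Conj.
Position 6: tagging it Noun would leave rule 3 unsatisfiable, so it must be Conj.
Position 8: tagging it Conj would leave rule 4 unsatisfiable, so it must be Adv.
Position 3: tagging it Adv would leave rule 1 unsatisfiable, so it must be Conj.
The only consistent sequence is: Conj Conj Conj Conj Adv Conj Adv Adv.
Rule-by-rule: rule 1 satisfied; rule 2 satisfied; rule 3 satisfied; rule 4 satisfied.

Conj Conj Conj Conj Adv Conj Adv Adv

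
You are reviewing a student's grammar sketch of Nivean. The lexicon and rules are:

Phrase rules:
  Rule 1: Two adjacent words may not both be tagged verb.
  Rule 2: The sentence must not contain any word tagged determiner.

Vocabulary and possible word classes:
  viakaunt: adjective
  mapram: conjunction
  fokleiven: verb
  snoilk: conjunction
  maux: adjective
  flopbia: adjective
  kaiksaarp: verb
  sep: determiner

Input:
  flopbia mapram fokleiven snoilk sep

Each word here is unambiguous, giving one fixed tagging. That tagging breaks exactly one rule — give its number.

2

Fixed tagging: adjective conjunction verb conjunction determiner.
Applying the rules: R1 ✓, R2 ✗.
Only rule 2 fails.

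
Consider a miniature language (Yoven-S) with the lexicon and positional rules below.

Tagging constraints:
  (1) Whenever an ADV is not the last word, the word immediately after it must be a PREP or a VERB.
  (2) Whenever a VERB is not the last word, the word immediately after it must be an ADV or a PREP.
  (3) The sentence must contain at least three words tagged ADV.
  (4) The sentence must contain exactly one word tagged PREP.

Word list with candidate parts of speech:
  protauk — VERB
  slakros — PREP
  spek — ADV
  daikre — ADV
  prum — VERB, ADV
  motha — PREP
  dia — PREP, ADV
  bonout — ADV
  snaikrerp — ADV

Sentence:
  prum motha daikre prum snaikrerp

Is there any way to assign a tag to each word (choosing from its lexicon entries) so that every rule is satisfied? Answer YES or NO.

YES

Candidates per position — 1:prum {VERB,ADV}; 2:motha {PREP}; 3:daikre {ADV}; 4:prum {VERB,ADV}; 5:snaikrerp {ADV}.
One satisfying assignment: ADV PREP ADV VERB ADV.
Checking: rule 1 ok; rule 2 ok; rule 3 ok; rule 4 ok.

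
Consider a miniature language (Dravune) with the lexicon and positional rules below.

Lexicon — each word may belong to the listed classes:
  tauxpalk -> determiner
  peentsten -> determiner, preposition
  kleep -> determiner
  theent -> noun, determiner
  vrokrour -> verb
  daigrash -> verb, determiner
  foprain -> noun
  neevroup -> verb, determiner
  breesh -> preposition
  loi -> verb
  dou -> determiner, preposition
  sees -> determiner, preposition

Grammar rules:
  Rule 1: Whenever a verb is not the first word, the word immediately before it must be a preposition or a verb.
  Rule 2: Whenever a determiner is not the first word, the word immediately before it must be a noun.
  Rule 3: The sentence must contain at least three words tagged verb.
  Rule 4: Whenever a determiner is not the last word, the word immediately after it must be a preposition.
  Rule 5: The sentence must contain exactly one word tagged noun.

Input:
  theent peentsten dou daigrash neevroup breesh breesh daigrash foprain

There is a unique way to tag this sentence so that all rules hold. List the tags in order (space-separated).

determiner preposition preposition verb verb preposition preposition verb noun

Candidates per position — 1:theent {noun,determiner}; 2:peentsten {determiner,preposition}; 3:dou {determiner,preposition}; 4:daigrash {verb,determiner}; 5:neevroup {verb,determiner}; 6:breesh {preposition}; 7:breesh {preposition}; 8:daigrash {verb,determiner}; 9:foprain {noun}.
Position 1: tagging it noun would leave rule 5 unsatisfiable, so it must be determiner.
Position 2: tagging it determiner would leave rule 2 unsatisfiable, so it must be preposition.
Position 3: tagging it determiner would leave rule 2 unsatisfiable, so it must be preposition.
Position 4: tagging it determiner would leave rule 2 unsatisfiable, so it must be verb.
Position 5: tagging it determiner would leave rule 2 unsatisfiable, so it must be verb.
Position 8: tagging it determiner would leave rule 2 unsatisfiable, so it must be verb.
So the tagging must be: determiner preposition preposition verb verb preposition preposition verb noun.
Verifying each rule — rule 1 ✓; rule 2 ✓; rule 3 ✓; rule 4 ✓; rule 5 ✓.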